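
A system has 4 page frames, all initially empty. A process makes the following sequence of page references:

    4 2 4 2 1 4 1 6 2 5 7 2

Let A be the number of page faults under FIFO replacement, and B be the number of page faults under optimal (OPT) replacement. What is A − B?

1

Under FIFO: F F . . F . . F . F F F → 7 faults.
Under OPT: F F . . F . . F . F F . → 6 faults.
A − B = 7 − 6 = 1.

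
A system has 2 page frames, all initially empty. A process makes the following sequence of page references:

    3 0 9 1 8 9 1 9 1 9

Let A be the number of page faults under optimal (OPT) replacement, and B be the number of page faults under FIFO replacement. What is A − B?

Under OPT: F F F F F . F . . . → 6 faults.
Under FIFO: F F F F F F F . . . → 7 faults.
A − B = 6 − 7 = -1.

-1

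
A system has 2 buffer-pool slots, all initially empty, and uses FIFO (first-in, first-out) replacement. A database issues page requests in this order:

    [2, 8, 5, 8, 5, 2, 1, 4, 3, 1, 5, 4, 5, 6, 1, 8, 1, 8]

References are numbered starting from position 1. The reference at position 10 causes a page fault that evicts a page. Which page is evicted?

4

pos 1: 2: fault, frames {2}
pos 2: 8: fault, frames {2,8}
pos 3: 5: fault, evict 2, frames {8,5}
pos 4: 8: hit
pos 5: 5: hit
pos 6: 2: fault, evict 8, frames {5,2}
pos 7: 1: fault, evict 5, frames {2,1}
pos 8: 4: fault, evict 2, frames {1,4}
pos 9: 3: fault, evict 1, frames {4,3}
pos 10: 1: fault, evict 4, frames {3,1}
At position 10, page 4 is evicted.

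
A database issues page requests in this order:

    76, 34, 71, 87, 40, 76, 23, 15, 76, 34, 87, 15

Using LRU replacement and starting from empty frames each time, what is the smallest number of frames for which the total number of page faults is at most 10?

4

f=1: 12 faults
f=2: 12 faults
f=3: 11 faults
f=4: 10 faults
f=5: 9 faults
f=6: 8 faults
f=7: 7 faults
Smallest f with faults ≤ 10 is 4.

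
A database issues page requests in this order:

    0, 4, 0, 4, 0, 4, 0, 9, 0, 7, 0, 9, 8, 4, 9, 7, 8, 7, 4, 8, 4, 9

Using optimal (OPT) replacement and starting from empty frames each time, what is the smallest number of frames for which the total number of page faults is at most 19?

f=1: 22 faults
f=2: 11 faults
f=3: 8 faults
f=4: 5 faults
f=5: 5 faults
Smallest f with faults ≤ 19 is 2.

2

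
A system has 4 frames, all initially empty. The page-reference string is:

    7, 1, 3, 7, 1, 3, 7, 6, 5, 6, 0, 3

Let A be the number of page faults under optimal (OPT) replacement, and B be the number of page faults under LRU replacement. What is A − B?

Under OPT: F F F . . . . F F . F . → 6 faults.
Under LRU: F F F . . . . F F . F F → 7 faults.
A − B = 6 − 7 = -1.

-1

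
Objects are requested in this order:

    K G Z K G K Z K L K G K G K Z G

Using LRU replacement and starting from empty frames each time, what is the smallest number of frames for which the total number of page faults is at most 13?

2

f=1: 16 faults
f=2: 10 faults
f=3: 6 faults
f=4: 4 faults
Smallest f with faults ≤ 13 is 2.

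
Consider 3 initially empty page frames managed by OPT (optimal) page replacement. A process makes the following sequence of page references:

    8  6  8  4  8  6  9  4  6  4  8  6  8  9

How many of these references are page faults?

8: fault, frames {8}
6: fault, frames {8,6}
8: hit
4: fault, frames {8,6,4}
8: hit
6: hit
9: fault, evict 8, frames {6,4,9}
4: hit
6: hit
4: hit
8: fault, evict 4, frames {6,9,8}
6: hit
8: hit
9: hit
Page faults: 5.

5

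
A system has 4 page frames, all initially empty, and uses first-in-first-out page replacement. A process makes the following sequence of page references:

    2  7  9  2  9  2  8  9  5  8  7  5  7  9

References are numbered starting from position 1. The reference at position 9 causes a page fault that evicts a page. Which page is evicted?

2

pos 1: 2 -> fault, frames (2)
pos 2: 7 -> fault, frames (2 7)
pos 3: 9 -> fault, frames (2 7 9)
pos 4: 2 -> hit
pos 5: 9 -> hit
pos 6: 2 -> hit
pos 7: 8 -> fault, frames (2 7 9 8)
pos 8: 9 -> hit
pos 9: 5 -> fault, evict 2, frames (7 9 8 5)
At position 9, page 2 is evicted.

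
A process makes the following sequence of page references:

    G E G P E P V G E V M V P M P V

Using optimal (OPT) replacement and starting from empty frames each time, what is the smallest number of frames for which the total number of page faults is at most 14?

f=1: 16 faults
f=2: 9 faults
f=3: 6 faults
f=4: 5 faults
f=5: 5 faults
Smallest f with faults ≤ 14 is 2.

2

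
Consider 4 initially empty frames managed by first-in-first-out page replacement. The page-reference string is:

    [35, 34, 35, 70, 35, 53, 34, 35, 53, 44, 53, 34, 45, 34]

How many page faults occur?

7

35: miss, frames (35)
34: miss, frames (35 34)
35: hit
70: miss, frames (35 34 70)
35: hit
53: miss, frames (35 34 70 53)
34: hit
35: hit
53: hit
44: miss, evict 35, frames (34 70 53 44)
53: hit
34: hit
45: miss, evict 34, frames (70 53 44 45)
34: miss, evict 70, frames (53 44 45 34)
Page faults: 7.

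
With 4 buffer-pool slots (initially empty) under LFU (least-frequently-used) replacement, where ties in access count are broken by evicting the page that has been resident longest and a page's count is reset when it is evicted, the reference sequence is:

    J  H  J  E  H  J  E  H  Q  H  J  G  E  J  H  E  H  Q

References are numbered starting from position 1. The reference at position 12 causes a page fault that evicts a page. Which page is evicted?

Q

pos 1: J → miss, frames (J)
pos 2: H → miss, frames (J H)
pos 3: J → hit
pos 4: E → miss, frames (J H E)
pos 5: H → hit
pos 6: J → hit
pos 7: E → hit
pos 8: H → hit
pos 9: Q → miss, frames (J H E Q)
pos 10: H → hit
pos 11: J → hit
pos 12: G → miss, evict Q, frames (J H E G)
At position 12, page Q is evicted.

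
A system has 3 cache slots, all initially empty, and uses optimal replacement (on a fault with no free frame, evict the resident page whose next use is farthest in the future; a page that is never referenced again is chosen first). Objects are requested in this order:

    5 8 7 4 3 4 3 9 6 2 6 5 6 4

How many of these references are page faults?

9

5 -> miss, frames {5}
8 -> miss, frames {5,8}
7 -> miss, frames {5,8,7}
4 -> miss, evict 7, frames {5,8,4}
3 -> miss, evict 8, frames {5,4,3}
4 -> hit
3 -> hit
9 -> miss, evict 3, frames {5,4,9}
6 -> miss, evict 9, frames {5,4,6}
2 -> miss, evict 4, frames {5,6,2}
6 -> hit
5 -> hit
6 -> hit
4 -> miss, evict 2, frames {5,6,4}
Page faults: 9.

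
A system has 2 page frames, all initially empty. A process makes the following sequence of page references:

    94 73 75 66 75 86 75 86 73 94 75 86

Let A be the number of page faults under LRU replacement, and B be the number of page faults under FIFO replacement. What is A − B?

Under LRU: F F F F . F . . F F F F → 9 faults.
Under FIFO: F F F F . F F . F F F F → 10 faults.
A − B = 9 − 10 = -1.

-1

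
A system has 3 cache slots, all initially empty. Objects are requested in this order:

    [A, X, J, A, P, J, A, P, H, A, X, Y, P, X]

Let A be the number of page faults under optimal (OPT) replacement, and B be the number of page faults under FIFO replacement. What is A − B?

-2

Under OPT: F F F . F . . . F . F F . . → 7 faults.
Under FIFO: F F F . F . F . F . F F F . → 9 faults.
A − B = 7 − 9 = -2.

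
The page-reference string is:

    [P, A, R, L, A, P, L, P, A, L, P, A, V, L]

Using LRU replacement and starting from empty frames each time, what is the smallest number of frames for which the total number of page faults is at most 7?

f=1: 14 faults
f=2: 13 faults
f=3: 7 faults
f=4: 5 faults
f=5: 5 faults
Smallest f with faults ≤ 7 is 3.

3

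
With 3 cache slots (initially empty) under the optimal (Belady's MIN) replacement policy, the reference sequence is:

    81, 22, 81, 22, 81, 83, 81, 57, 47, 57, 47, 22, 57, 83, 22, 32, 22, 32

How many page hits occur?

11

81 → miss, frames (81)
22 → miss, frames (81 22)
81 → hit
22 → hit
81 → hit
83 → miss, frames (81 22 83)
81 → hit
57 → miss, evict 81, frames (22 83 57)
47 → miss, evict 83, frames (22 57 47)
57 → hit
47 → hit
22 → hit
57 → hit
83 → miss, evict 47, frames (22 57 83)
22 → hit
32 → miss, evict 83, frames (22 57 32)
22 → hit
32 → hit
Hits: 11.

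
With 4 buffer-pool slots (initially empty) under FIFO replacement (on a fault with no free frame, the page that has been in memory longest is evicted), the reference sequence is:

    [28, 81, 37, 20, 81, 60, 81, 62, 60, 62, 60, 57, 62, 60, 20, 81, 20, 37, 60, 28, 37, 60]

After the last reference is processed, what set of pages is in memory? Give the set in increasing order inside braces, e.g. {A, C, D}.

{20, 28, 37, 60}

28 -> miss, frames (28)
81 -> miss, frames (28 81)
37 -> miss, frames (28 81 37)
20 -> miss, frames (28 81 37 20)
81 -> hit
60 -> miss, evict 28, frames (81 37 20 60)
81 -> hit
62 -> miss, evict 81, frames (37 20 60 62)
60 -> hit
62 -> hit
60 -> hit
57 -> miss, evict 37, frames (20 60 62 57)
62 -> hit
60 -> hit
20 -> hit
81 -> miss, evict 20, frames (60 62 57 81)
20 -> miss, evict 60, frames (62 57 81 20)
37 -> miss, evict 62, frames (57 81 20 37)
60 -> miss, evict 57, frames (81 20 37 60)
28 -> miss, evict 81, frames (20 37 60 28)
37 -> hit
60 -> hit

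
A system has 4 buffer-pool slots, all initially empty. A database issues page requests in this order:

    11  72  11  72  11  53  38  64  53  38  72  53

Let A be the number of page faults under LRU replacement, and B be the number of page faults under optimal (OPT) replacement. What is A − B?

Under LRU: F F . . . F F F . . F . → 6 faults.
Under OPT: F F . . . F F F . . . . → 5 faults.
A − B = 6 − 5 = 1.

1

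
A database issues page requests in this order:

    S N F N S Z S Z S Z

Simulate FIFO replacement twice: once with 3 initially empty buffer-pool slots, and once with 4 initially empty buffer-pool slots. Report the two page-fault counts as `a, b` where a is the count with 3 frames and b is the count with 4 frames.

3 frames: F F F . . F F . . . → 5 faults.
4 frames: F F F . . F . . . . → 4 faults.
4 < 5: adding a frame reduced faults, as is typical.

5, 4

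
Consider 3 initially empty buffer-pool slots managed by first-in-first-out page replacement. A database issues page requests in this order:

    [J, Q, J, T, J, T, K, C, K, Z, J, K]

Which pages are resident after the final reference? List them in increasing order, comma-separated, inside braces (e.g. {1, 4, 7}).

J → miss, frames (J)
Q → miss, frames (J Q)
J → hit
T → miss, frames (J Q T)
J → hit
T → hit
K → miss, evict J, frames (Q T K)
C → miss, evict Q, frames (T K C)
K → hit
Z → miss, evict T, frames (K C Z)
J → miss, evict K, frames (C Z J)
K → miss, evict C, frames (Z J K)

{J, K, Z}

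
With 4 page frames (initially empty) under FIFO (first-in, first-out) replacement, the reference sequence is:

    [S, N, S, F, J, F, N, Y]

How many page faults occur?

5

S → miss, frames (S)
N → miss, frames (S N)
S → hit
F → miss, frames (S N F)
J → miss, frames (S N F J)
F → hit
N → hit
Y → miss, evict S, frames (N F J Y)
Page faults: 5.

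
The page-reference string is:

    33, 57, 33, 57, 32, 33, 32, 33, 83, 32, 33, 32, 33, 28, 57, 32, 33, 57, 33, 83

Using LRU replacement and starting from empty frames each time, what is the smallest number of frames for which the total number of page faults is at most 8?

4

f=1: 20 faults
f=2: 13 faults
f=3: 9 faults
f=4: 7 faults
f=5: 5 faults
Smallest f with faults ≤ 8 is 4.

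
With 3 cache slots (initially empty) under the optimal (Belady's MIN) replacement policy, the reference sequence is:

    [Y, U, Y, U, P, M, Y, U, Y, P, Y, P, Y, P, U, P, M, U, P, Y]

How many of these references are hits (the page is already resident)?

13

Y → miss, frames [Y]
U → miss, frames [Y, U]
Y → hit
U → hit
P → miss, frames [Y, U, P]
M → miss, evict P, frames [Y, U, M]
Y → hit
U → hit
Y → hit
P → miss, evict M, frames [Y, U, P]
Y → hit
P → hit
Y → hit
P → hit
U → hit
P → hit
M → miss, evict Y, frames [U, P, M]
U → hit
P → hit
Y → miss, evict M, frames [U, P, Y]
Hits: 13.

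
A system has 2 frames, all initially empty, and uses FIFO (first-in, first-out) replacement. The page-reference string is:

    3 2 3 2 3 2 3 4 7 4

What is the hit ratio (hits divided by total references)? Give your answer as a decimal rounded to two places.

3 -> fault, frames (3)
2 -> fault, frames (3 2)
3 -> hit
2 -> hit
3 -> hit
2 -> hit
3 -> hit
4 -> fault, evict 3, frames (2 4)
7 -> fault, evict 2, frames (4 7)
4 -> hit
Hits: 6 of 10 references → 6/10 = 0.6000.

0.60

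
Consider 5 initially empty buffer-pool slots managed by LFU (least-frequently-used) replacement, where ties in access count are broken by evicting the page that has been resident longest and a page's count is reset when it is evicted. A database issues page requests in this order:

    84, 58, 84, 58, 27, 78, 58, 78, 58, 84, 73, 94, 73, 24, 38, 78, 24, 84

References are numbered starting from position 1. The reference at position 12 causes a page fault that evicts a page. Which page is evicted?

pos 1: 84 -> miss, frames {84}
pos 2: 58 -> miss, frames {84,58}
pos 3: 84 -> hit
pos 4: 58 -> hit
pos 5: 27 -> miss, frames {84,58,27}
pos 6: 78 -> miss, frames {84,58,27,78}
pos 7: 58 -> hit
pos 8: 78 -> hit
pos 9: 58 -> hit
pos 10: 84 -> hit
pos 11: 73 -> miss, frames {84,58,27,78,73}
pos 12: 94 -> miss, evict 27, frames {84,58,78,73,94}
At position 12, page 27 is evicted.

27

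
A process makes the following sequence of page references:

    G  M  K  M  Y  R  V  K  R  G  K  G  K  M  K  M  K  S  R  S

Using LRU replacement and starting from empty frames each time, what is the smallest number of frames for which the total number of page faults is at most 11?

f=1: 20 faults
f=2: 13 faults
f=3: 11 faults
f=4: 11 faults
f=5: 9 faults
f=6: 7 faults
f=7: 7 faults
Smallest f with faults ≤ 11 is 3.

3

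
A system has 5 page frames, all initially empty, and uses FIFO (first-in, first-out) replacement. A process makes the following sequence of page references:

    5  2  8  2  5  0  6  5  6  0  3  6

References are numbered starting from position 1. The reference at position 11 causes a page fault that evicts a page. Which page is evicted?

pos 1: 5 → fault, frames (5)
pos 2: 2 → fault, frames (5 2)
pos 3: 8 → fault, frames (5 2 8)
pos 4: 2 → hit
pos 5: 5 → hit
pos 6: 0 → fault, frames (5 2 8 0)
pos 7: 6 → fault, frames (5 2 8 0 6)
pos 8: 5 → hit
pos 9: 6 → hit
pos 10: 0 → hit
pos 11: 3 → fault, evict 5, frames (2 8 0 6 3)
At position 11, page 5 is evicted.

5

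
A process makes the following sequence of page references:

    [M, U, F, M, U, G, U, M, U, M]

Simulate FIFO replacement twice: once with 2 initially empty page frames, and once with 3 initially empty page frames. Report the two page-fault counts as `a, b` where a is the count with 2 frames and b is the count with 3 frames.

8, 6

2 frames: F F F F F F . F F . → 8 faults.
3 frames: F F F . . F . F F . → 6 faults.
6 < 8: adding a frame reduced faults, as is typical.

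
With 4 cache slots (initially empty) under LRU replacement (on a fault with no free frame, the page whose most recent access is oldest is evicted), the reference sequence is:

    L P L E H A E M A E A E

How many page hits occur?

L → fault, frames (L)
P → fault, frames (L P)
L → hit
E → fault, frames (P L E)
H → fault, frames (P L E H)
A → fault, evict P, frames (L E H A)
E → hit
M → fault, evict L, frames (H A E M)
A → hit
E → hit
A → hit
E → hit
Hits: 6.

6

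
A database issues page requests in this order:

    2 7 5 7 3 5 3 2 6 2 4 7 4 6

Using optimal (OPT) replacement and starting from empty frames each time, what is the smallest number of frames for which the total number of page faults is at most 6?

4

f=1: 14 faults
f=2: 9 faults
f=3: 7 faults
f=4: 6 faults
f=5: 6 faults
f=6: 6 faults
Smallest f with faults ≤ 6 is 4.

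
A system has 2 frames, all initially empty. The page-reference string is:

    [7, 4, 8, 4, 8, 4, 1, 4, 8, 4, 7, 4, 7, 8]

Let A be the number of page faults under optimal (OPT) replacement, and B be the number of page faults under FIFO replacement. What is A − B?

-2

Under OPT: F F F . . . F . F . F . . F → 7 faults.
Under FIFO: F F F . . . F F F . F F . F → 9 faults.
A − B = 7 − 9 = -2.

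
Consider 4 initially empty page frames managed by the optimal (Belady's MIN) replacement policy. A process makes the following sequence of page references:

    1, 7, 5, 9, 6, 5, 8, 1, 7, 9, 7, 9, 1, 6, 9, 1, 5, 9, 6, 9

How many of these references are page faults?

1: fault, frames {1}
7: fault, frames {1,7}
5: fault, frames {1,7,5}
9: fault, frames {1,7,5,9}
6: fault, evict 9, frames {1,7,5,6}
5: hit
8: fault, evict 5, frames {1,7,6,8}
1: hit
7: hit
9: fault, evict 8, frames {1,7,6,9}
7: hit
9: hit
1: hit
6: hit
9: hit
1: hit
5: fault, evict 7, frames {1,6,9,5}
9: hit
6: hit
9: hit
Page faults: 8.

8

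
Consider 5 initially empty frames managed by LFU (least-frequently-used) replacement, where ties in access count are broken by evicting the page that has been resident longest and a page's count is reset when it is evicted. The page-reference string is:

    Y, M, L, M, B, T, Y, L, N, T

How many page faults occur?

6

Y: miss, frames [Y]
M: miss, frames [Y, M]
L: miss, frames [Y, M, L]
M: hit
B: miss, frames [Y, M, L, B]
T: miss, frames [Y, M, L, B, T]
Y: hit
L: hit
N: miss, evict B, frames [Y, M, L, T, N]
T: hit
Page faults: 6.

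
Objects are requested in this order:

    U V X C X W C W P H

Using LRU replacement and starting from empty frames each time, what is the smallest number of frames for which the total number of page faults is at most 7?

3

f=1: 10 faults
f=2: 8 faults
f=3: 7 faults
f=4: 7 faults
f=5: 7 faults
f=6: 7 faults
f=7: 7 faults
Smallest f with faults ≤ 7 is 3.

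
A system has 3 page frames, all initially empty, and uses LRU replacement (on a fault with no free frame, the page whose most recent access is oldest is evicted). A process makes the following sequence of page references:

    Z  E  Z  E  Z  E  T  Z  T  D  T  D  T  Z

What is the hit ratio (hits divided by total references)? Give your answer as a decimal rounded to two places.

0.71

Z: miss, frames {Z}
E: miss, frames {Z,E}
Z: hit
E: hit
Z: hit
E: hit
T: miss, frames {Z,E,T}
Z: hit
T: hit
D: miss, evict E, frames {Z,T,D}
T: hit
D: hit
T: hit
Z: hit
Hits: 10 of 14 references → 10/14 = 0.7143.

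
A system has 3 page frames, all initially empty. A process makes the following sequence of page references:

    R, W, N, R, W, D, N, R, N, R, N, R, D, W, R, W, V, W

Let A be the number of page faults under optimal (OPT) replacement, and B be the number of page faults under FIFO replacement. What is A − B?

Under OPT: F F F . . F . . . . . . . F . . F . → 6 faults.
Under FIFO: F F F . . F . F . . . . . F . . F . → 7 faults.
A − B = 6 − 7 = -1.

-1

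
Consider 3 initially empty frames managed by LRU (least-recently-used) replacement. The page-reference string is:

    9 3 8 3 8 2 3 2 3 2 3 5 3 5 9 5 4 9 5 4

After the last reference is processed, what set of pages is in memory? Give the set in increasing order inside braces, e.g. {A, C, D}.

9 → miss, frames {9}
3 → miss, frames {9,3}
8 → miss, frames {9,3,8}
3 → hit
8 → hit
2 → miss, evict 9, frames {3,8,2}
3 → hit
2 → hit
3 → hit
2 → hit
3 → hit
5 → miss, evict 8, frames {2,3,5}
3 → hit
5 → hit
9 → miss, evict 2, frames {3,5,9}
5 → hit
4 → miss, evict 3, frames {9,5,4}
9 → hit
5 → hit
4 → hit

{4, 5, 9}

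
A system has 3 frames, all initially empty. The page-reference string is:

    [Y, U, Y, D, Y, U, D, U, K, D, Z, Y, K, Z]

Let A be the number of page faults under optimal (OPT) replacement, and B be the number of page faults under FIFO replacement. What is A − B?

-1

Under OPT: F F . F . . . . F . F . . . → 5 faults.
Under FIFO: F F . F . . . . F . F F . . → 6 faults.
A − B = 5 − 6 = -1.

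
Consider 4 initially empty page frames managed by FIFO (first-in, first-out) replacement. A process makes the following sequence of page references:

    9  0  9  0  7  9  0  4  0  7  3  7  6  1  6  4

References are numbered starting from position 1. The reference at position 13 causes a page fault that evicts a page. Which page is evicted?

0

pos 1: 9 -> fault, frames [9]
pos 2: 0 -> fault, frames [9, 0]
pos 3: 9 -> hit
pos 4: 0 -> hit
pos 5: 7 -> fault, frames [9, 0, 7]
pos 6: 9 -> hit
pos 7: 0 -> hit
pos 8: 4 -> fault, frames [9, 0, 7, 4]
pos 9: 0 -> hit
pos 10: 7 -> hit
pos 11: 3 -> fault, evict 9, frames [0, 7, 4, 3]
pos 12: 7 -> hit
pos 13: 6 -> fault, evict 0, frames [7, 4, 3, 6]
At position 13, page 0 is evicted.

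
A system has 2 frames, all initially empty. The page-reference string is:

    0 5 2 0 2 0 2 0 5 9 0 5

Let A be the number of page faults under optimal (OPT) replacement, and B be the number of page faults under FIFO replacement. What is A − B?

Under OPT: F F F . . . . . F F . F → 6 faults.
Under FIFO: F F F F . . . . F F F F → 8 faults.
A − B = 6 − 8 = -2.

-2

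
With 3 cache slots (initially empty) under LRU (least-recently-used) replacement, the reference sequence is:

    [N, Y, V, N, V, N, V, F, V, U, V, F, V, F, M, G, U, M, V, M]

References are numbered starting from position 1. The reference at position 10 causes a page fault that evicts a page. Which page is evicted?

pos 1: N → miss, frames {N}
pos 2: Y → miss, frames {N,Y}
pos 3: V → miss, frames {N,Y,V}
pos 4: N → hit
pos 5: V → hit
pos 6: N → hit
pos 7: V → hit
pos 8: F → miss, evict Y, frames {N,V,F}
pos 9: V → hit
pos 10: U → miss, evict N, frames {F,V,U}
At position 10, page N is evicted.

N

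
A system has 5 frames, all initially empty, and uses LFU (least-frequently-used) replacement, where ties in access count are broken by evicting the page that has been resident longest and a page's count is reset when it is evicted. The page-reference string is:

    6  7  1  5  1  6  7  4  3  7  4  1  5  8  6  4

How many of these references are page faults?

6 -> miss, frames [6]
7 -> miss, frames [6, 7]
1 -> miss, frames [6, 7, 1]
5 -> miss, frames [6, 7, 1, 5]
1 -> hit
6 -> hit
7 -> hit
4 -> miss, frames [6, 7, 1, 5, 4]
3 -> miss, evict 5, frames [6, 7, 1, 4, 3]
7 -> hit
4 -> hit
1 -> hit
5 -> miss, evict 3, frames [6, 7, 1, 4, 5]
8 -> miss, evict 5, frames [6, 7, 1, 4, 8]
6 -> hit
4 -> hit
Page faults: 8.

8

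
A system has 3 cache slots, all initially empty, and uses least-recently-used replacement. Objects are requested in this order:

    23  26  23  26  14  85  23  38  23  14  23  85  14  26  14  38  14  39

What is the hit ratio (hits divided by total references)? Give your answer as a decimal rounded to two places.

23 -> fault, frames {23}
26 -> fault, frames {23,26}
23 -> hit
26 -> hit
14 -> fault, frames {23,26,14}
85 -> fault, evict 23, frames {26,14,85}
23 -> fault, evict 26, frames {14,85,23}
38 -> fault, evict 14, frames {85,23,38}
23 -> hit
14 -> fault, evict 85, frames {38,23,14}
23 -> hit
85 -> fault, evict 38, frames {14,23,85}
14 -> hit
26 -> fault, evict 23, frames {85,14,26}
14 -> hit
38 -> fault, evict 85, frames {26,14,38}
14 -> hit
39 -> fault, evict 26, frames {38,14,39}
Hits: 7 of 18 references → 7/18 = 0.3889.

0.39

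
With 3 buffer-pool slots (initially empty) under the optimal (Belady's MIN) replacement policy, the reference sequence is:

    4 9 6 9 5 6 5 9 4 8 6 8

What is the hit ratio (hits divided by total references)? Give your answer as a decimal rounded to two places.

4 -> miss, frames [4]
9 -> miss, frames [4, 9]
6 -> miss, frames [4, 9, 6]
9 -> hit
5 -> miss, evict 4, frames [9, 6, 5]
6 -> hit
5 -> hit
9 -> hit
4 -> miss, evict 5, frames [9, 6, 4]
8 -> miss, evict 4, frames [9, 6, 8]
6 -> hit
8 -> hit
Hits: 6 of 12 references → 6/12 = 0.5000.

0.50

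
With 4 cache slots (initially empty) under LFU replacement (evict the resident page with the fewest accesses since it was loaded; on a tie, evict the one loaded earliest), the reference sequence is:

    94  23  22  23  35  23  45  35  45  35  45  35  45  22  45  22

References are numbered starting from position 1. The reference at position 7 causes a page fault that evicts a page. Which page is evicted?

94

pos 1: 94 -> miss, frames [94]
pos 2: 23 -> miss, frames [94, 23]
pos 3: 22 -> miss, frames [94, 23, 22]
pos 4: 23 -> hit
pos 5: 35 -> miss, frames [94, 23, 22, 35]
pos 6: 23 -> hit
pos 7: 45 -> miss, evict 94, frames [23, 22, 35, 45]
At position 7, page 94 is evicted.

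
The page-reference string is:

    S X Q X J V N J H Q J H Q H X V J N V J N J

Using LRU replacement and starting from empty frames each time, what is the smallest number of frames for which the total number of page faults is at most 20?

2

f=1: 22 faults
f=2: 19 faults
f=3: 12 faults
f=4: 12 faults
f=5: 11 faults
f=6: 7 faults
f=7: 7 faults
Smallest f with faults ≤ 20 is 2.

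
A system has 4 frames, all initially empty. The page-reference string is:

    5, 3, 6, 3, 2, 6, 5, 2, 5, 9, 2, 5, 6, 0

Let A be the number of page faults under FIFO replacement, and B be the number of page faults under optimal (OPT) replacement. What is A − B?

1

Under FIFO: F F F . F . . . . F . F . F → 7 faults.
Under OPT: F F F . F . . . . F . . . F → 6 faults.
A − B = 7 − 6 = 1.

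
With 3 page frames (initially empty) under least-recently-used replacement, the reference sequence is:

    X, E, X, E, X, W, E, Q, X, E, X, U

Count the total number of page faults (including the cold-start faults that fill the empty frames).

6

X → fault, frames (X)
E → fault, frames (X E)
X → hit
E → hit
X → hit
W → fault, frames (E X W)
E → hit
Q → fault, evict X, frames (W E Q)
X → fault, evict W, frames (E Q X)
E → hit
X → hit
U → fault, evict Q, frames (E X U)
Page faults: 6.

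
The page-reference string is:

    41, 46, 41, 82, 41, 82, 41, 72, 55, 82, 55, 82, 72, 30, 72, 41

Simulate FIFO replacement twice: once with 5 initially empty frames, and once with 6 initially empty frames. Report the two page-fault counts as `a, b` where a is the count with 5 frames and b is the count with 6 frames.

5 frames: F F . F . . . F F . . . . F . F → 7 faults.
6 frames: F F . F . . . F F . . . . F . . → 6 faults.
6 < 7: adding a frame reduced faults, as is typical.

7, 6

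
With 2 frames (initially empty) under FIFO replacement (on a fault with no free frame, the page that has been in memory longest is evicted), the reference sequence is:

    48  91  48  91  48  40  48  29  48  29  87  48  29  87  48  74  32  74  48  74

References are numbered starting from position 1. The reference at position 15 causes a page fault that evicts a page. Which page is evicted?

29

pos 1: 48 → miss, frames [48]
pos 2: 91 → miss, frames [48, 91]
pos 3: 48 → hit
pos 4: 91 → hit
pos 5: 48 → hit
pos 6: 40 → miss, evict 48, frames [91, 40]
pos 7: 48 → miss, evict 91, frames [40, 48]
pos 8: 29 → miss, evict 40, frames [48, 29]
pos 9: 48 → hit
pos 10: 29 → hit
pos 11: 87 → miss, evict 48, frames [29, 87]
pos 12: 48 → miss, evict 29, frames [87, 48]
pos 13: 29 → miss, evict 87, frames [48, 29]
pos 14: 87 → miss, evict 48, frames [29, 87]
pos 15: 48 → miss, evict 29, frames [87, 48]
At position 15, page 29 is evicted.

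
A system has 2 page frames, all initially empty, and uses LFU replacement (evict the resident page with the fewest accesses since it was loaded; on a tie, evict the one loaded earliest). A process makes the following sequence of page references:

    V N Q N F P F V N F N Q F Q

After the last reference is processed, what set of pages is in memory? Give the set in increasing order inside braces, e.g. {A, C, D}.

{N, Q}

V → miss, frames [V]
N → miss, frames [V, N]
Q → miss, evict V, frames [N, Q]
N → hit
F → miss, evict Q, frames [N, F]
P → miss, evict F, frames [N, P]
F → miss, evict P, frames [N, F]
V → miss, evict F, frames [N, V]
N → hit
F → miss, evict V, frames [N, F]
N → hit
Q → miss, evict F, frames [N, Q]
F → miss, evict Q, frames [N, F]
Q → miss, evict F, frames [N, Q]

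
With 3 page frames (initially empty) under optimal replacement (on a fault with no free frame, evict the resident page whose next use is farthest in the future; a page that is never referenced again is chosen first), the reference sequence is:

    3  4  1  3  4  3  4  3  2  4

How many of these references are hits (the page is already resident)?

6

3 -> miss, frames (3)
4 -> miss, frames (3 4)
1 -> miss, frames (3 4 1)
3 -> hit
4 -> hit
3 -> hit
4 -> hit
3 -> hit
2 -> miss, evict 1, frames (3 4 2)
4 -> hit
Hits: 6.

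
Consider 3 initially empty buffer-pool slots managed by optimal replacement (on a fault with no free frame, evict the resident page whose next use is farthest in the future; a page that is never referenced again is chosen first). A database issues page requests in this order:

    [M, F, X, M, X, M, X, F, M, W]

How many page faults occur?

M → fault, frames {M}
F → fault, frames {M,F}
X → fault, frames {M,F,X}
M → hit
X → hit
M → hit
X → hit
F → hit
M → hit
W → fault, evict X, frames {M,F,W}
Page faults: 4.

4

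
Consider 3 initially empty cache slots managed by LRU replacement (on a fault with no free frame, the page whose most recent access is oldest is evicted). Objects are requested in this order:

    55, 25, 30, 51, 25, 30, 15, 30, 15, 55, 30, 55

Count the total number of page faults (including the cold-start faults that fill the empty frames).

55: fault, frames (55)
25: fault, frames (55 25)
30: fault, frames (55 25 30)
51: fault, evict 55, frames (25 30 51)
25: hit
30: hit
15: fault, evict 51, frames (25 30 15)
30: hit
15: hit
55: fault, evict 25, frames (30 15 55)
30: hit
55: hit
Page faults: 6.

6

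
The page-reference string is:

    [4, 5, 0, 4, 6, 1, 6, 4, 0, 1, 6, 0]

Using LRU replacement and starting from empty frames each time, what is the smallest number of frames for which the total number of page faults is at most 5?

4

f=1: 12 faults
f=2: 11 faults
f=3: 8 faults
f=4: 5 faults
f=5: 5 faults
Smallest f with faults ≤ 5 is 4.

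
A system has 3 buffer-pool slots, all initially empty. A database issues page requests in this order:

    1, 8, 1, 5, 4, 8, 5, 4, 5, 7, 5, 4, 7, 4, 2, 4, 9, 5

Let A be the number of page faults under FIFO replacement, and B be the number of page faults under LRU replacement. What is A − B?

Under FIFO: F F . F F . . . . F . . . . F . F F → 8 faults.
Under LRU: F F . F F F . . . F . . . . F . F F → 9 faults.
A − B = 8 − 9 = -1.

-1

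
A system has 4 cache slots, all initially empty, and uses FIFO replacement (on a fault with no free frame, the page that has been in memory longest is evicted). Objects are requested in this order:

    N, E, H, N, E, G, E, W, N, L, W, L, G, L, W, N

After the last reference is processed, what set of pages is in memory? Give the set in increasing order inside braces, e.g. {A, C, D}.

N: miss, frames [N]
E: miss, frames [N, E]
H: miss, frames [N, E, H]
N: hit
E: hit
G: miss, frames [N, E, H, G]
E: hit
W: miss, evict N, frames [E, H, G, W]
N: miss, evict E, frames [H, G, W, N]
L: miss, evict H, frames [G, W, N, L]
W: hit
L: hit
G: hit
L: hit
W: hit
N: hit

{G, L, N, W}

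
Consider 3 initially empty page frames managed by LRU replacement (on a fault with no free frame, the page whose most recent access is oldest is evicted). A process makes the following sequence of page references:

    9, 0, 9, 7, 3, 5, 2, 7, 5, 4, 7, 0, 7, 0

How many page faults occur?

9

9 -> fault, frames (9)
0 -> fault, frames (9 0)
9 -> hit
7 -> fault, frames (0 9 7)
3 -> fault, evict 0, frames (9 7 3)
5 -> fault, evict 9, frames (7 3 5)
2 -> fault, evict 7, frames (3 5 2)
7 -> fault, evict 3, frames (5 2 7)
5 -> hit
4 -> fault, evict 2, frames (7 5 4)
7 -> hit
0 -> fault, evict 5, frames (4 7 0)
7 -> hit
0 -> hit
Page faults: 9.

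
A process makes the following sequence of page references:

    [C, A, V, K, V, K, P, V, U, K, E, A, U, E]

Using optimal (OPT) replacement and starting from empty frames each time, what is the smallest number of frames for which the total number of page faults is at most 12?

2

f=1: 14 faults
f=2: 10 faults
f=3: 8 faults
f=4: 7 faults
f=5: 7 faults
f=6: 7 faults
f=7: 7 faults
Smallest f with faults ≤ 12 is 2.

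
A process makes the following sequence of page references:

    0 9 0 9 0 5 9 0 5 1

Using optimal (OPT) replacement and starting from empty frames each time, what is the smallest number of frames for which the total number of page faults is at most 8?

2

f=1: 10 faults
f=2: 5 faults
f=3: 4 faults
f=4: 4 faults
Smallest f with faults ≤ 8 is 2.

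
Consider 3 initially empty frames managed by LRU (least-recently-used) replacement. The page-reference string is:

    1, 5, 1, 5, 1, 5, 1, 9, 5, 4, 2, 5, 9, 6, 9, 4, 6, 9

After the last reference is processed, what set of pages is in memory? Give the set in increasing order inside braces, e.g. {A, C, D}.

{4, 6, 9}

1 → fault, frames [1]
5 → fault, frames [1, 5]
1 → hit
5 → hit
1 → hit
5 → hit
1 → hit
9 → fault, frames [5, 1, 9]
5 → hit
4 → fault, evict 1, frames [9, 5, 4]
2 → fault, evict 9, frames [5, 4, 2]
5 → hit
9 → fault, evict 4, frames [2, 5, 9]
6 → fault, evict 2, frames [5, 9, 6]
9 → hit
4 → fault, evict 5, frames [6, 9, 4]
6 → hit
9 → hit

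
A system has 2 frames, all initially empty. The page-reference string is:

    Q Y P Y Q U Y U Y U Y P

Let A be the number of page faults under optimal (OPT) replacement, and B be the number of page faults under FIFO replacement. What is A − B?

-1

Under OPT: F F F . F F . . . . . F → 6 faults.
Under FIFO: F F F . F F F . . . . F → 7 faults.
A − B = 6 − 7 = -1.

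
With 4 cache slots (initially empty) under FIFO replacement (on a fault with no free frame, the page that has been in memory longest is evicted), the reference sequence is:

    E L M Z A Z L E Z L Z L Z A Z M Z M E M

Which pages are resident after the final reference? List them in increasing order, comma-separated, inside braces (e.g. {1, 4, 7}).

{E, L, M, Z}

E -> miss, frames (E)
L -> miss, frames (E L)
M -> miss, frames (E L M)
Z -> miss, frames (E L M Z)
A -> miss, evict E, frames (L M Z A)
Z -> hit
L -> hit
E -> miss, evict L, frames (M Z A E)
Z -> hit
L -> miss, evict M, frames (Z A E L)
Z -> hit
L -> hit
Z -> hit
A -> hit
Z -> hit
M -> miss, evict Z, frames (A E L M)
Z -> miss, evict A, frames (E L M Z)
M -> hit
E -> hit
M -> hit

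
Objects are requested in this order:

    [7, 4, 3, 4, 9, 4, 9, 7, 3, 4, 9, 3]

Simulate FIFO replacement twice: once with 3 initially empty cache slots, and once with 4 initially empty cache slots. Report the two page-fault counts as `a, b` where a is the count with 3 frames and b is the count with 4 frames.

7, 4

3 frames: F F F . F . . F . F . F → 7 faults.
4 frames: F F F . F . . . . . . . → 4 faults.
4 < 7: adding a frame reduced faults, as is typical.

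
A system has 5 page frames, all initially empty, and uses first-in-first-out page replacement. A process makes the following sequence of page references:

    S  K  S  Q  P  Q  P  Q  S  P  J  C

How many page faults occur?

S -> fault, frames [S]
K -> fault, frames [S, K]
S -> hit
Q -> fault, frames [S, K, Q]
P -> fault, frames [S, K, Q, P]
Q -> hit
P -> hit
Q -> hit
S -> hit
P -> hit
J -> fault, frames [S, K, Q, P, J]
C -> fault, evict S, frames [K, Q, P, J, C]
Page faults: 6.

6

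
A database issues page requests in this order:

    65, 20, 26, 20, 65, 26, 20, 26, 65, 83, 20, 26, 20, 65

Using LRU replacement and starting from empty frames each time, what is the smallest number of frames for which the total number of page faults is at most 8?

f=1: 14 faults
f=2: 11 faults
f=3: 7 faults
f=4: 4 faults
Smallest f with faults ≤ 8 is 3.

3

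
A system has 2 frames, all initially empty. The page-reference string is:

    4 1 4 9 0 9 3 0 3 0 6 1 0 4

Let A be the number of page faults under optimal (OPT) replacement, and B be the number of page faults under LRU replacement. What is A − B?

Under OPT: F F . F F . F . . . F F . F → 8 faults.
Under LRU: F F . F F . F F . . F F F F → 10 faults.
A − B = 8 − 10 = -2.

-2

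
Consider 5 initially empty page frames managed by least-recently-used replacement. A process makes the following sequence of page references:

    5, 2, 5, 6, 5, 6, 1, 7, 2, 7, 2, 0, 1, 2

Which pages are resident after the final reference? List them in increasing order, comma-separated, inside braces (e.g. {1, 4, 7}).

5 → miss, frames [5]
2 → miss, frames [5, 2]
5 → hit
6 → miss, frames [2, 5, 6]
5 → hit
6 → hit
1 → miss, frames [2, 5, 6, 1]
7 → miss, frames [2, 5, 6, 1, 7]
2 → hit
7 → hit
2 → hit
0 → miss, evict 5, frames [6, 1, 7, 2, 0]
1 → hit
2 → hit

{0, 1, 2, 6, 7}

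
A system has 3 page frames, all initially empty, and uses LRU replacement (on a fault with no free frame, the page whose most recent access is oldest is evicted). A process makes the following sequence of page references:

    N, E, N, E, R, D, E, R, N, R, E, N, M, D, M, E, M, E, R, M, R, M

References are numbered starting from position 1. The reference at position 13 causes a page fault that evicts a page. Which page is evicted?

pos 1: N -> fault, frames {N}
pos 2: E -> fault, frames {N,E}
pos 3: N -> hit
pos 4: E -> hit
pos 5: R -> fault, frames {N,E,R}
pos 6: D -> fault, evict N, frames {E,R,D}
pos 7: E -> hit
pos 8: R -> hit
pos 9: N -> fault, evict D, frames {E,R,N}
pos 10: R -> hit
pos 11: E -> hit
pos 12: N -> hit
pos 13: M -> fault, evict R, frames {E,N,M}
At position 13, page R is evicted.

R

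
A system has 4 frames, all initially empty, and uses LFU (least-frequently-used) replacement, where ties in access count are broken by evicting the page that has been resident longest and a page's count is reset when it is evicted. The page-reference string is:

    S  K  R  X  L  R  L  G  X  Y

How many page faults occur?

7

S: fault, frames [S]
K: fault, frames [S, K]
R: fault, frames [S, K, R]
X: fault, frames [S, K, R, X]
L: fault, evict S, frames [K, R, X, L]
R: hit
L: hit
G: fault, evict K, frames [R, X, L, G]
X: hit
Y: fault, evict G, frames [R, X, L, Y]
Page faults: 7.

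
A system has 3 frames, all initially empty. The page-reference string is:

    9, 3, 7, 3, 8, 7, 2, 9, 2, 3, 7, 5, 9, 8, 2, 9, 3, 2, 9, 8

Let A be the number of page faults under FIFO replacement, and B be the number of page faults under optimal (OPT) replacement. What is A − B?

5

Under FIFO: F F F . F . F F . F F F F F F . F . F F → 15 faults.
Under OPT: F F F . F . F . . F . F . F F . . . . F → 10 faults.
A − B = 15 − 10 = 5.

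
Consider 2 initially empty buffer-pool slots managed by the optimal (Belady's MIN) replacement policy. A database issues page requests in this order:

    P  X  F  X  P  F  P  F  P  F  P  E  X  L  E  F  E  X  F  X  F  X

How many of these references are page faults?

P: miss, frames [P]
X: miss, frames [P, X]
F: miss, evict P, frames [X, F]
X: hit
P: miss, evict X, frames [F, P]
F: hit
P: hit
F: hit
P: hit
F: hit
P: hit
E: miss, evict P, frames [F, E]
X: miss, evict F, frames [E, X]
L: miss, evict X, frames [E, L]
E: hit
F: miss, evict L, frames [E, F]
E: hit
X: miss, evict E, frames [F, X]
F: hit
X: hit
F: hit
X: hit
Page faults: 9.

9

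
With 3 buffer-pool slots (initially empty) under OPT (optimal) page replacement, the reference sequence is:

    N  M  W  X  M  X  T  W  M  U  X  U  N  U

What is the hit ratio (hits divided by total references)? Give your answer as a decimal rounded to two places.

N → miss, frames [N]
M → miss, frames [N, M]
W → miss, frames [N, M, W]
X → miss, evict N, frames [M, W, X]
M → hit
X → hit
T → miss, evict X, frames [M, W, T]
W → hit
M → hit
U → miss, evict T, frames [M, W, U]
X → miss, evict W, frames [M, U, X]
U → hit
N → miss, evict X, frames [M, U, N]
U → hit
Hits: 6 of 14 references → 6/14 = 0.4286.

0.43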